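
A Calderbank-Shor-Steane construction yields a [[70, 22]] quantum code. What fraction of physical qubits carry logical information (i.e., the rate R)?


Code rate R = k/n
= 22/70
= 0.3143

0.3143


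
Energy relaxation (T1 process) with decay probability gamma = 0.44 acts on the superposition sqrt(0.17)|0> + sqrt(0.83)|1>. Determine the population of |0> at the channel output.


For amplitude damping with parameter gamma on state sqrt(a)|0> + sqrt(b)|1>:
alpha^2 = 0.17, beta^2 = 0.83
P(|0>) = alpha^2 + gamma * beta^2
= 0.17 + 0.44 * 0.83
= 0.17 + 0.3652
= 0.5352

0.5352


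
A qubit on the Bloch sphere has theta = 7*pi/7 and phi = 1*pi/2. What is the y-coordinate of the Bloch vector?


theta = 3.1416, phi = 1.5708
r_y = sin(theta)*sin(phi) = 0.0000 * 1.0000
r_y = 0.0000

0.0000


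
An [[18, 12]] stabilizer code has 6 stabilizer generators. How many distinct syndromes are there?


Each stabilizer generator gives a binary (+1 or -1) measurement outcome.
With 6 independent generators:
Total syndromes = 2^6
= 64

64


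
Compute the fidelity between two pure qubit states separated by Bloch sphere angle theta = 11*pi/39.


For states separated by angle theta on Bloch sphere:
F = cos^2(theta/2)
theta = 11*pi/39 = 0.8861
theta/2 = 0.4430
cos(theta/2) = 0.9035
F = 0.8162

0.8162


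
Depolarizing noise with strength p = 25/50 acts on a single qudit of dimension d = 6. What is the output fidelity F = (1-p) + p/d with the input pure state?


F = (1-p) + p/d
= (1 - 0.5000) + 0.5000/6
= 0.5000 + 0.0833
= 0.5833

0.5833


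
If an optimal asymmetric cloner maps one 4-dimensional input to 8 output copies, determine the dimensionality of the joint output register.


Output space = H^(tensor 8) where dim(H) = 4
dim = 4^8
= 16 (after 2 factors)
= 64 (after 3 factors)
= 256 (after 4 factors)
= 1024 (after 5 factors)
= 4096 (after 6 factors)
= 16384 (after 7 factors)
= 65536 (after 8 factors)
= 65536

65536


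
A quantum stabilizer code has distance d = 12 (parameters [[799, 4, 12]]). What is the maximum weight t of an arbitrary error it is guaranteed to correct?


Code parameters: [[799, 4, 12]], distance d = 12.
Number of correctable errors = floor((d-1)/2)
= floor((12 - 1)/2)
= floor(11/2)
= 5

5


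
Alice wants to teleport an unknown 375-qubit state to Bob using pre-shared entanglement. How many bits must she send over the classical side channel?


Quantum teleportation requires 2 classical bits per qubit teleported.
375 qubit(s) -> 2 * 375 = 750 classical bits

750


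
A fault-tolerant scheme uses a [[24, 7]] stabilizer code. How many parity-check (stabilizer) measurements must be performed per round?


For an [[n,k]] stabilizer code:
Number of stabilizer generators = n - k
= 24 - 7
= 17

17


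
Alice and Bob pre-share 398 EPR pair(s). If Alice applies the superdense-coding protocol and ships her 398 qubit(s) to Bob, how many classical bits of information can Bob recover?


Superdense coding allows 2 classical bits per shared entangled pair.
398 pair(s) -> 2 * 398 = 796 classical bits

796


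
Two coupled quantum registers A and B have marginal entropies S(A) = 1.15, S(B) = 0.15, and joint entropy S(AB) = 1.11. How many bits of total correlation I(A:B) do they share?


I(A:B) = S(A) + S(B) - S(AB)
= 1.15 + 0.15 - 1.11
= 0.1900

0.1900


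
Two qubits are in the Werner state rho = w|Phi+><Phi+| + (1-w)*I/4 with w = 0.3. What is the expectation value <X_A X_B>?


|Phi+> = (|00> + |11>)/sqrt(2)
For the pure Bell state, <X_A X_B> = +1 (Bell-state Pauli correlator).
The maximally-mixed part I/4 has tr(I/4 * P tensor P) = 0 for any traceless Pauli P.
So <X_A X_B>_rho = w * (+1) + (1 - w) * 0
= 0.3 * (+1)
= 0.3000

0.3000


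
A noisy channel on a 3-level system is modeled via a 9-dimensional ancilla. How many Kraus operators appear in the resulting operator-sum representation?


Tracing out the environment in an orthonormal basis {|i>_E} gives Kraus operators K_i = <i|_E U |0>_E.
Number of Kraus operators = dim(H_env) = d_env
= 9

9


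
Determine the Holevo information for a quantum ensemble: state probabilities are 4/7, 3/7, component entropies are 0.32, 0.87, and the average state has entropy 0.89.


chi = S(rho) - sum_i p_i * S(rho_i)
Weighted entropy = 4/7 * 0.32 + 3/7 * 0.87
= 0.5557
chi = 0.89 - 0.5557
= 0.3343

0.3343


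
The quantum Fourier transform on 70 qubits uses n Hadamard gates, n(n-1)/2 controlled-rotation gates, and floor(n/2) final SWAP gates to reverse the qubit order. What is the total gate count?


Hadamard gates: 70
Controlled rotations: n*(n-1)/2 = 70*69/2 = 2415
SWAP gates: floor(n/2) = floor(70/2) = 35
Total = 70 + 2415 + 35
= 2520

2520


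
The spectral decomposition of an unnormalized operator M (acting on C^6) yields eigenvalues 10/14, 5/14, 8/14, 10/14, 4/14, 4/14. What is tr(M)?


tr(M) = sum of eigenvalues
= 10/14 + 5/14 + 8/14 + 10/14 + 4/14 + 4/14
= 41/14
= 2.9286

2.9286


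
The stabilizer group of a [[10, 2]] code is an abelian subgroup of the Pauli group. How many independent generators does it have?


For an [[n,k]] stabilizer code:
Number of stabilizer generators = n - k
= 10 - 2
= 8

8


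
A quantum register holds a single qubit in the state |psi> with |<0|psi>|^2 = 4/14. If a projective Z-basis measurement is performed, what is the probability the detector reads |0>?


|alpha|^2 = 4/14 = 0.2857
|beta|^2 = 1 - 4/14 = 10/14 = 0.7143
P(|0>) = |alpha|^2 = 0.2857

0.2857


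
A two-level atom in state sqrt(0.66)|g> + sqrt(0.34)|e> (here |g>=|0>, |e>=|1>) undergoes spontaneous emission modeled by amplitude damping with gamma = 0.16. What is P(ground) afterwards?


For amplitude damping with parameter gamma on state sqrt(a)|0> + sqrt(b)|1>:
alpha^2 = 0.66, beta^2 = 0.34
P(|0>) = alpha^2 + gamma * beta^2
= 0.66 + 0.16 * 0.34
= 0.66 + 0.0544
= 0.7144

0.7144


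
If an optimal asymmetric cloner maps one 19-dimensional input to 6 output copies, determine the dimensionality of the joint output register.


Output space = H^(tensor 6) where dim(H) = 19
dim = 19^6
= 361 (after 2 factors)
= 6859 (after 3 factors)
= 130321 (after 4 factors)
= 2476099 (after 5 factors)
= 47045881 (after 6 factors)
= 47045881

47045881


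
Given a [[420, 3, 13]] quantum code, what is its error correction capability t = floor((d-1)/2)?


Code parameters: [[420, 3, 13]], distance d = 13.
Number of correctable errors = floor((d-1)/2)
= floor((13 - 1)/2)
= floor(12/2)
= 6

6


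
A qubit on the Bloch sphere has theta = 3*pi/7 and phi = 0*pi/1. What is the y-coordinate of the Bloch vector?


theta = 1.3464, phi = 0.0000
r_y = sin(theta)*sin(phi) = 0.9749 * 0.0000
r_y = 0.0000

0.0000


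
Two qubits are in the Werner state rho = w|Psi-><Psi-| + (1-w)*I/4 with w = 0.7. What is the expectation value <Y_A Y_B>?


|Psi-> = (|01> - |10>)/sqrt(2)
For the pure Bell state, <Y_A Y_B> = -1 (Bell-state Pauli correlator).
The maximally-mixed part I/4 has tr(I/4 * P tensor P) = 0 for any traceless Pauli P.
So <Y_A Y_B>_rho = w * (-1) + (1 - w) * 0
= 0.7 * (-1)
= -0.7000

-0.7000


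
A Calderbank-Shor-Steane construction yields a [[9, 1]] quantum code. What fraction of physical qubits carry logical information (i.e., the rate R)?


Code rate R = k/n
= 1/9
= 0.1111

0.1111


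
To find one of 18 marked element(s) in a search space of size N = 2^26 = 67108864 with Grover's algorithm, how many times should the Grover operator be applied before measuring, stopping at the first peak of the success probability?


After j Grover iterations the success probability is P(j) = sin^2((2j+1)*theta), where sin(theta) = sqrt(k/N).
N = 2^26 = 67108864, k = 18
sin(theta) = sqrt(k/N) = 0.0005179004745
theta = arcsin(sqrt(k/N)) = 0.0005179004977 rad
P(j) reaches its first maximum when (2j+1)*theta is as close as possible to pi/2, i.e. j = round(pi/(4*theta) - 1/2).
pi/(4*theta) - 1/2 = 1516.0040
(For comparison, the common estimate pi/4 * sqrt(N/k) = 1516.5040; the exact maximiser is used here.)
Optimal iterations = 1516

1516


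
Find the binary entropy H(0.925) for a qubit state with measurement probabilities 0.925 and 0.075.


S = -p*log2(p) - (1-p)*log2(1-p)
p = 0.9250, 1-p = 0.0750
= -0.9250 * log2(0.9250) - 0.0750 * log2(0.0750)
= -(-0.1040) - (-0.2803)
= 0.3843

0.3843


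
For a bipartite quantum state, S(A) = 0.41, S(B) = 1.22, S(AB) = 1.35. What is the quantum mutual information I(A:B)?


I(A:B) = S(A) + S(B) - S(AB)
= 0.41 + 1.22 - 1.35
= 0.2800

0.2800


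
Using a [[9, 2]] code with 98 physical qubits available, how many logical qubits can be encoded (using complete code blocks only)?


Each code block uses 9 physical qubits for 2 logical qubit(s).
Number of complete blocks = floor(98 / 9) = 10
Logical qubits = 10 * 2
= 20

20


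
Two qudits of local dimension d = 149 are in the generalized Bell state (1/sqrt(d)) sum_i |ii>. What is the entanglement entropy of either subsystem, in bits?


For a maximally entangled state in d x d:
S = log2(d) = log2(149)
= 7.2192

7.2192


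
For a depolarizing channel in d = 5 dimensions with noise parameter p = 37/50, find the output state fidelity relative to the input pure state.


F = (1-p) + p/d
= (1 - 0.7400) + 0.7400/5
= 0.2600 + 0.1480
= 0.4080

0.4080


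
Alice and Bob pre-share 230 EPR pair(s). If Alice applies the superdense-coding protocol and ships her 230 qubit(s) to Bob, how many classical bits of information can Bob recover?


Superdense coding allows 2 classical bits per shared entangled pair.
230 pair(s) -> 2 * 230 = 460 classical bits

460


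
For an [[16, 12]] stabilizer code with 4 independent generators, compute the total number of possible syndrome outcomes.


Each stabilizer generator gives a binary (+1 or -1) measurement outcome.
With 4 independent generators:
Total syndromes = 2^4
= 16

16


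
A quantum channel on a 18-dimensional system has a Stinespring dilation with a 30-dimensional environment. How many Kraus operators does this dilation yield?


Tracing out the environment in an orthonormal basis {|i>_E} gives Kraus operators K_i = <i|_E U |0>_E.
Number of Kraus operators = dim(H_env) = d_env
= 30

30


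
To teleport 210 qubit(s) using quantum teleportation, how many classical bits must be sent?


Quantum teleportation requires 2 classical bits per qubit teleported.
210 qubit(s) -> 2 * 210 = 420 classical bits

420


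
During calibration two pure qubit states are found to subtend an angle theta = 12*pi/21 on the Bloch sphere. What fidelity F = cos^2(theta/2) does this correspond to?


For states separated by angle theta on Bloch sphere:
F = cos^2(theta/2)
theta = 12*pi/21 = 1.7952
theta/2 = 0.8976
cos(theta/2) = 0.6235
F = 0.3887

0.3887


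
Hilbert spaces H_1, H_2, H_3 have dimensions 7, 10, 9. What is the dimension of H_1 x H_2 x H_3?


dim(H_1 x H_2 x H_3) = 7 * 10 * 9
= 70 * 9
= 630

630


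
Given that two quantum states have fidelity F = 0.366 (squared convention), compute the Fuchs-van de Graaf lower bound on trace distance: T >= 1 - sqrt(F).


Fuchs-van de Graaf (squared-fidelity convention): 1 - sqrt(F) <= T <= sqrt(1 - F).
Lower bound: T >= 1 - sqrt(F)
sqrt(F) = sqrt(0.366) = 0.6050
T >= 1 - 0.6050
T >= 0.3950

0.3950


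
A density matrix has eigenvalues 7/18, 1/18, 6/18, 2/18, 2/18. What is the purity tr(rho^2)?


tr(rho^2) = sum of eigenvalues squared
= (7/18)^2 + (1/18)^2 + (6/18)^2 + (2/18)^2 + (2/18)^2
= (49 + 1 + 36 + 4 + 4) / 324
= 94/324
= 0.2901

0.2901


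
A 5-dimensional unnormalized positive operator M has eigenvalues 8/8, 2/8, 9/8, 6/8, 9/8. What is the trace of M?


tr(M) = sum of eigenvalues
= 8/8 + 2/8 + 9/8 + 6/8 + 9/8
= 34/8
= 4.2500

4.2500


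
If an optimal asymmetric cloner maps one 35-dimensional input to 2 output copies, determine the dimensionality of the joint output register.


Output space = H^(tensor 2) where dim(H) = 35
dim = 35^2
= 1225

1225


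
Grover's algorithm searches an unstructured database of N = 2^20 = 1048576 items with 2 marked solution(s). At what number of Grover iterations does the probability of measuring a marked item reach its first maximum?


After j Grover iterations the success probability is P(j) = sin^2((2j+1)*theta), where sin(theta) = sqrt(k/N).
N = 2^20 = 1048576, k = 2
sin(theta) = sqrt(k/N) = 0.001381067932
theta = arcsin(sqrt(k/N)) = 0.001381068371 rad
P(j) reaches its first maximum when (2j+1)*theta is as close as possible to pi/2, i.e. j = round(pi/(4*theta) - 1/2).
pi/(4*theta) - 1/2 = 568.1888
(For comparison, the common estimate pi/4 * sqrt(N/k) = 568.6890; the exact maximiser is used here.)
Optimal iterations = 568

568


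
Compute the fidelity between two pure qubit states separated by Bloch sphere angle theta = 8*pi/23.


For states separated by angle theta on Bloch sphere:
F = cos^2(theta/2)
theta = 8*pi/23 = 1.0927
theta/2 = 0.5464
cos(theta/2) = 0.8544
F = 0.7300

0.7300


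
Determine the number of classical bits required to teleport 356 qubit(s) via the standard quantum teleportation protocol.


Quantum teleportation requires 2 classical bits per qubit teleported.
356 qubit(s) -> 2 * 356 = 712 classical bits

712


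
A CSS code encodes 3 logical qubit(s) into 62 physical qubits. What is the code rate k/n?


Code rate R = k/n
= 3/62
= 0.0484

0.0484


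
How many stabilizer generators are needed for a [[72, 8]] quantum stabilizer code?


For an [[n,k]] stabilizer code:
Number of stabilizer generators = n - k
= 72 - 8
= 64

64


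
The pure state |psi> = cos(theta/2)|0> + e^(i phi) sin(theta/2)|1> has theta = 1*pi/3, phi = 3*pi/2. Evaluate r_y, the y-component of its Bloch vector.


theta = 1.0472, phi = 4.7124
r_y = sin(theta)*sin(phi) = 0.8660 * -1.0000
r_y = -0.8660

-0.8660


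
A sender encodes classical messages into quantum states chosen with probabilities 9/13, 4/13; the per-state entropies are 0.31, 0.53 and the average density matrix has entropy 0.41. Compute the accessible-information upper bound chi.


chi = S(rho) - sum_i p_i * S(rho_i)
Weighted entropy = 9/13 * 0.31 + 4/13 * 0.53
= 0.3777
chi = 0.41 - 0.3777
= 0.0323

0.0323


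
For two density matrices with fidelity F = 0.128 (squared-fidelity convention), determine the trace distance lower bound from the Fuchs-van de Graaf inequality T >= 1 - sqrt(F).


Fuchs-van de Graaf (squared-fidelity convention): 1 - sqrt(F) <= T <= sqrt(1 - F).
Lower bound: T >= 1 - sqrt(F)
sqrt(F) = sqrt(0.128) = 0.3578
T >= 1 - 0.3578
T >= 0.6422

0.6422


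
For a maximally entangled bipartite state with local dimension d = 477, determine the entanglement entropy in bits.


For a maximally entangled state in d x d:
S = log2(d) = log2(477)
= 8.8978

8.8978


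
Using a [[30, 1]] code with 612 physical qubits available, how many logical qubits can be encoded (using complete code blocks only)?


Each code block uses 30 physical qubits for 1 logical qubit(s).
Number of complete blocks = floor(612 / 30) = 20
Logical qubits = 20 * 1
= 20

20


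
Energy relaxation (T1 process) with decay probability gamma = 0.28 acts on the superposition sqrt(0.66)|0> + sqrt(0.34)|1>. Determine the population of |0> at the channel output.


For amplitude damping with parameter gamma on state sqrt(a)|0> + sqrt(b)|1>:
alpha^2 = 0.66, beta^2 = 0.34
P(|0>) = alpha^2 + gamma * beta^2
= 0.66 + 0.28 * 0.34
= 0.66 + 0.0952
= 0.7552

0.7552


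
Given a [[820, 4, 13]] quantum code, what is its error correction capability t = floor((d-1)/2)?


Code parameters: [[820, 4, 13]], distance d = 13.
Number of correctable errors = floor((d-1)/2)
= floor((13 - 1)/2)
= floor(12/2)
= 6

6


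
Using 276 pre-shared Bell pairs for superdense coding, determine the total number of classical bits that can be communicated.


Superdense coding allows 2 classical bits per shared entangled pair.
276 pair(s) -> 2 * 276 = 552 classical bits

552


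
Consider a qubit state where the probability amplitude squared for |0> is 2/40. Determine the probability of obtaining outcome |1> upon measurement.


|alpha|^2 = 2/40 = 0.0500
|beta|^2 = 1 - 2/40 = 38/40 = 0.9500
P(|1>) = |beta|^2 = 0.9500

0.9500


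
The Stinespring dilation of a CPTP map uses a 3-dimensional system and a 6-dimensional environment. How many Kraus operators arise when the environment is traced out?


Tracing out the environment in an orthonormal basis {|i>_E} gives Kraus operators K_i = <i|_E U |0>_E.
Number of Kraus operators = dim(H_env) = d_env
= 6

6


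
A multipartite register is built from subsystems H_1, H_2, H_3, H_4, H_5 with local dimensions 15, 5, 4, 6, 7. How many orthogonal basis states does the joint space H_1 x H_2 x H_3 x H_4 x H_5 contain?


dim(H_1 x H_2 x H_3 x H_4 x H_5) = 15 * 5 * 4 * 6 * 7
= 75 * 4 * 6 * 7
= 300 * 6 * 7
= 1800 * 7
= 12600

12600


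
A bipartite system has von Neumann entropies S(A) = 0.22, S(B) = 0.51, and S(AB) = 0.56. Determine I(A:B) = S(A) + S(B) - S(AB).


I(A:B) = S(A) + S(B) - S(AB)
= 0.22 + 0.51 - 0.56
= 0.1700

0.1700


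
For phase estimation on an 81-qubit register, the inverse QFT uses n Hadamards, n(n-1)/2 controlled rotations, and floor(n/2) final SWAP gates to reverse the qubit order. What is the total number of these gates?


Hadamard gates: 81
Controlled rotations: n*(n-1)/2 = 81*80/2 = 3240
SWAP gates: floor(n/2) = floor(81/2) = 40
Total = 81 + 3240 + 40
= 3361

3361


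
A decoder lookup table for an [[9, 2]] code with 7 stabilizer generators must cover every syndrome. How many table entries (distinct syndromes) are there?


Each stabilizer generator gives a binary (+1 or -1) measurement outcome.
With 7 independent generators:
Total syndromes = 2^7
= 128

128


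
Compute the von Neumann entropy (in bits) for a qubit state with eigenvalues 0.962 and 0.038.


S = -p*log2(p) - (1-p)*log2(1-p)
p = 0.9620, 1-p = 0.0380
= -0.9620 * log2(0.9620) - 0.0380 * log2(0.0380)
= -(-0.0538) - (-0.1793)
= 0.2330

0.2330


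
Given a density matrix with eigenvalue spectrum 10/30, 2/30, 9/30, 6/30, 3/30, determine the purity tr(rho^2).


tr(rho^2) = sum of eigenvalues squared
= (10/30)^2 + (2/30)^2 + (9/30)^2 + (6/30)^2 + (3/30)^2
= (100 + 4 + 81 + 36 + 9) / 900
= 230/900
= 0.2556

0.2556


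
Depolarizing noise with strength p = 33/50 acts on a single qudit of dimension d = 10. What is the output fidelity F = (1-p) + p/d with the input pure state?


F = (1-p) + p/d
= (1 - 0.6600) + 0.6600/10
= 0.3400 + 0.0660
= 0.4060

0.4060


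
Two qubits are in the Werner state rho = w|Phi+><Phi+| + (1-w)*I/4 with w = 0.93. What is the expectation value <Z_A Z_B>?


|Phi+> = (|00> + |11>)/sqrt(2)
For the pure Bell state, <Z_A Z_B> = +1 (Bell-state Pauli correlator).
The maximally-mixed part I/4 has tr(I/4 * P tensor P) = 0 for any traceless Pauli P.
So <Z_A Z_B>_rho = w * (+1) + (1 - w) * 0
= 0.93 * (+1)
= 0.9300

0.9300


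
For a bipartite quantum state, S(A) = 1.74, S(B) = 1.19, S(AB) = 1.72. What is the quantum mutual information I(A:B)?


I(A:B) = S(A) + S(B) - S(AB)
= 1.74 + 1.19 - 1.72
= 1.2100

1.2100


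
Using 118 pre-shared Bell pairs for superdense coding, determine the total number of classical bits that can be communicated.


Superdense coding allows 2 classical bits per shared entangled pair.
118 pair(s) -> 2 * 118 = 236 classical bits

236


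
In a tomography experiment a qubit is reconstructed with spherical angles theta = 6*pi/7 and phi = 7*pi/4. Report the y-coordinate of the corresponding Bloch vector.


theta = 2.6928, phi = 5.4978
r_y = sin(theta)*sin(phi) = 0.4339 * -0.7071
r_y = -0.3068

-0.3068


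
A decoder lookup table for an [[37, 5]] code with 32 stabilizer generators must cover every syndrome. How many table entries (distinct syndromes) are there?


Each stabilizer generator gives a binary (+1 or -1) measurement outcome.
With 32 independent generators:
Total syndromes = 2^32
= 4294967296

4294967296


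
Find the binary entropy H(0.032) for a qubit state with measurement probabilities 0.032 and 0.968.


S = -p*log2(p) - (1-p)*log2(1-p)
p = 0.0320, 1-p = 0.9680
= -0.0320 * log2(0.0320) - 0.9680 * log2(0.9680)
= -(-0.1589) - (-0.0454)
= 0.2043

0.2043


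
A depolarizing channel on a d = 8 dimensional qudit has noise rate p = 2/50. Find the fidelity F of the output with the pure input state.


F = (1-p) + p/d
= (1 - 0.0400) + 0.0400/8
= 0.9600 + 0.0050
= 0.9650

0.9650


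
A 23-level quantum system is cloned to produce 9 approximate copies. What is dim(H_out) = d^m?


Output space = H^(tensor 9) where dim(H) = 23
dim = 23^9
= 529 (after 2 factors)
= 12167 (after 3 factors)
= 279841 (after 4 factors)
= 6436343 (after 5 factors)
= 148035889 (after 6 factors)
= 3404825447 (after 7 factors)
= 78310985281 (after 8 factors)
= 1801152661463 (after 9 factors)
= 1801152661463

1801152661463


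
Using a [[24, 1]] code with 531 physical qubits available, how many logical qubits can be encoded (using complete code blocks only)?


Each code block uses 24 physical qubits for 1 logical qubit(s).
Number of complete blocks = floor(531 / 24) = 22
Logical qubits = 22 * 1
= 22

22


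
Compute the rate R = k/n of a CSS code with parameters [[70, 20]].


Code rate R = k/n
= 20/70
= 0.2857

0.2857


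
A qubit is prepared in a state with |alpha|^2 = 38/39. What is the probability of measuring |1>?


|alpha|^2 = 38/39 = 0.9744
|beta|^2 = 1 - 38/39 = 1/39 = 0.0256
P(|1>) = |beta|^2 = 0.0256

0.0256


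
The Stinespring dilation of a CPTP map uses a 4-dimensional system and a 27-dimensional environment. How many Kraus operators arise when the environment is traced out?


Tracing out the environment in an orthonormal basis {|i>_E} gives Kraus operators K_i = <i|_E U |0>_E.
Number of Kraus operators = dim(H_env) = d_env
= 27

27


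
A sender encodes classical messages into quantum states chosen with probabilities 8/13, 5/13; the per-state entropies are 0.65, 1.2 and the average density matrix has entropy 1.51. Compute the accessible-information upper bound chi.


chi = S(rho) - sum_i p_i * S(rho_i)
Weighted entropy = 8/13 * 0.65 + 5/13 * 1.2
= 0.8615
chi = 1.51 - 0.8615
= 0.6485

0.6485


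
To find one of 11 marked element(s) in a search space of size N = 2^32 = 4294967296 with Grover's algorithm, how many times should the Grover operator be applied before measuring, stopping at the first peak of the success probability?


After j Grover iterations the success probability is P(j) = sin^2((2j+1)*theta), where sin(theta) = sqrt(k/N).
N = 2^32 = 4294967296, k = 11
sin(theta) = sqrt(k/N) = 5.060767808e-05
theta = arcsin(sqrt(k/N)) = 5.06076781e-05 rad
P(j) reaches its first maximum when (2j+1)*theta is as close as possible to pi/2, i.e. j = round(pi/(4*theta) - 1/2).
pi/(4*theta) - 1/2 = 15518.8479
(For comparison, the common estimate pi/4 * sqrt(N/k) = 15519.3479; the exact maximiser is used here.)
Optimal iterations = 15519

15519


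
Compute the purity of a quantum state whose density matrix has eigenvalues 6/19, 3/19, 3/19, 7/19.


tr(rho^2) = sum of eigenvalues squared
= (6/19)^2 + (3/19)^2 + (3/19)^2 + (7/19)^2
= (36 + 9 + 9 + 49) / 361
= 103/361
= 0.2853

0.2853


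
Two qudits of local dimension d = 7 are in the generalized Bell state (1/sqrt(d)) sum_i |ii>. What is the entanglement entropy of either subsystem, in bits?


For a maximally entangled state in d x d:
S = log2(d) = log2(7)
= 2.8074

2.8074


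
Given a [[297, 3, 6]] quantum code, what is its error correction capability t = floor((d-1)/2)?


Code parameters: [[297, 3, 6]], distance d = 6.
Number of correctable errors = floor((d-1)/2)
= floor((6 - 1)/2)
= floor(5/2)
= 2

2


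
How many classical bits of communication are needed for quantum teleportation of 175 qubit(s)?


Quantum teleportation requires 2 classical bits per qubit teleported.
175 qubit(s) -> 2 * 175 = 350 classical bits

350


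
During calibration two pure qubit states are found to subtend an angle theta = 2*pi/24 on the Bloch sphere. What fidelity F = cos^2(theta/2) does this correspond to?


For states separated by angle theta on Bloch sphere:
F = cos^2(theta/2)
theta = 2*pi/24 = 0.2618
theta/2 = 0.1309
cos(theta/2) = 0.9914
F = 0.9830

0.9830


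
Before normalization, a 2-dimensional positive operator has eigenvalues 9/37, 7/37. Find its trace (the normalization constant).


tr(M) = sum of eigenvalues
= 9/37 + 7/37
= 16/37
= 0.4324

0.4324


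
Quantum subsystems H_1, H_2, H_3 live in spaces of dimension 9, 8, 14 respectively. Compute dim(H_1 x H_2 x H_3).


dim(H_1 x H_2 x H_3) = 9 * 8 * 14
= 72 * 14
= 1008

1008


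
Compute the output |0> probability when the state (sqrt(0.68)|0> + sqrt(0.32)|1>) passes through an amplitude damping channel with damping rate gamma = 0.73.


For amplitude damping with parameter gamma on state sqrt(a)|0> + sqrt(b)|1>:
alpha^2 = 0.68, beta^2 = 0.32
P(|0>) = alpha^2 + gamma * beta^2
= 0.68 + 0.73 * 0.32
= 0.68 + 0.2336
= 0.9136

0.9136


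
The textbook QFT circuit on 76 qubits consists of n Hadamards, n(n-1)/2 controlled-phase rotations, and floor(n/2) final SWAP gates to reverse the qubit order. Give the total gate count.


Hadamard gates: 76
Controlled rotations: n*(n-1)/2 = 76*75/2 = 2850
SWAP gates: floor(n/2) = floor(76/2) = 38
Total = 76 + 2850 + 38
= 2964

2964


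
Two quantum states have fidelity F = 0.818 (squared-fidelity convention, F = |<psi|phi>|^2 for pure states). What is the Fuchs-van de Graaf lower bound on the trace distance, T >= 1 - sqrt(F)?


Fuchs-van de Graaf (squared-fidelity convention): 1 - sqrt(F) <= T <= sqrt(1 - F).
Lower bound: T >= 1 - sqrt(F)
sqrt(F) = sqrt(0.818) = 0.9044
T >= 1 - 0.9044
T >= 0.0956

0.0956


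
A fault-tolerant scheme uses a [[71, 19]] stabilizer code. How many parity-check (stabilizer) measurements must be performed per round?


For an [[n,k]] stabilizer code:
Number of stabilizer generators = n - k
= 71 - 19
= 52

52


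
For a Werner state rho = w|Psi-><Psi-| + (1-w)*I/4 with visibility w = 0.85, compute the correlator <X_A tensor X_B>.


|Psi-> = (|01> - |10>)/sqrt(2)
For the pure Bell state, <X_A X_B> = -1 (Bell-state Pauli correlator).
The maximally-mixed part I/4 has tr(I/4 * P tensor P) = 0 for any traceless Pauli P.
So <X_A X_B>_rho = w * (-1) + (1 - w) * 0
= 0.85 * (-1)
= -0.8500

-0.8500


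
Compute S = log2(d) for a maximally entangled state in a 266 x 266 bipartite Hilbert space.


For a maximally entangled state in d x d:
S = log2(d) = log2(266)
= 8.0553

8.0553


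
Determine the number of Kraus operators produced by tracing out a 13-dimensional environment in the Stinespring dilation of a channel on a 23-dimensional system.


Tracing out the environment in an orthonormal basis {|i>_E} gives Kraus operators K_i = <i|_E U |0>_E.
Number of Kraus operators = dim(H_env) = d_env
= 13

13


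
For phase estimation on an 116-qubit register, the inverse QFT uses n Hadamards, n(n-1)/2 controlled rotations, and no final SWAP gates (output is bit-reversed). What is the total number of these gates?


Hadamard gates: 116
Controlled rotations: n*(n-1)/2 = 116*115/2 = 6670
SWAP gates: 0 (omitted)
Total = 116 + 6670
= 6786

6786


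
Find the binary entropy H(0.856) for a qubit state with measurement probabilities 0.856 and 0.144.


S = -p*log2(p) - (1-p)*log2(1-p)
p = 0.8560, 1-p = 0.1440
= -0.8560 * log2(0.8560) - 0.1440 * log2(0.1440)
= -(-0.1920) - (-0.4026)
= 0.5946

0.5946


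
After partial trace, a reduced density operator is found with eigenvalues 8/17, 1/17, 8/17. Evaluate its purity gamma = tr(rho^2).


tr(rho^2) = sum of eigenvalues squared
= (8/17)^2 + (1/17)^2 + (8/17)^2
= (64 + 1 + 64) / 289
= 129/289
= 0.4464

0.4464


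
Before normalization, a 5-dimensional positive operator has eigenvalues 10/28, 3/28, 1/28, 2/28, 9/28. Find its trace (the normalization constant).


tr(M) = sum of eigenvalues
= 10/28 + 3/28 + 1/28 + 2/28 + 9/28
= 25/28
= 0.8929

0.8929


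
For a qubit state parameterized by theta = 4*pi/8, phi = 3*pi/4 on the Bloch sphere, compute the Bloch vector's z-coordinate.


theta = 1.5708, phi = 2.3562
r_z = cos(theta) = 0.0000

0.0000


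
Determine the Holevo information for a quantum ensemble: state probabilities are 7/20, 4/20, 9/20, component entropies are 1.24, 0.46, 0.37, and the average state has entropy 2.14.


chi = S(rho) - sum_i p_i * S(rho_i)
Weighted entropy = 7/20 * 1.24 + 4/20 * 0.46 + 9/20 * 0.37
= 0.6925
chi = 2.14 - 0.6925
= 1.4475

1.4475


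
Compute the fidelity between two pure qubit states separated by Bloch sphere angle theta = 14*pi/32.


For states separated by angle theta on Bloch sphere:
F = cos^2(theta/2)
theta = 14*pi/32 = 1.3744
theta/2 = 0.6872
cos(theta/2) = 0.7730
F = 0.5975

0.5975


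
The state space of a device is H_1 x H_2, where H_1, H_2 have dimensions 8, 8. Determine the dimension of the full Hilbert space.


dim(H_1 x H_2) = 8 * 8
= 64

64


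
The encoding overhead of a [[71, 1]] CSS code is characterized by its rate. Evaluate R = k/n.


Code rate R = k/n
= 1/71
= 0.0141

0.0141


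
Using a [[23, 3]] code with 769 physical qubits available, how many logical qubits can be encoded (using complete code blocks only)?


Each code block uses 23 physical qubits for 3 logical qubit(s).
Number of complete blocks = floor(769 / 23) = 33
Logical qubits = 33 * 3
= 99

99


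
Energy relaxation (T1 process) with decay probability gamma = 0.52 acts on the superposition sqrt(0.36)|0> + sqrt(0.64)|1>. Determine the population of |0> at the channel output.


For amplitude damping with parameter gamma on state sqrt(a)|0> + sqrt(b)|1>:
alpha^2 = 0.36, beta^2 = 0.64
P(|0>) = alpha^2 + gamma * beta^2
= 0.36 + 0.52 * 0.64
= 0.36 + 0.3328
= 0.6928

0.6928


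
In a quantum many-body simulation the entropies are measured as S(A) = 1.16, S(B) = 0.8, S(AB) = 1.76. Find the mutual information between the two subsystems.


I(A:B) = S(A) + S(B) - S(AB)
= 1.16 + 0.8 - 1.76
= 0.2000

0.2000


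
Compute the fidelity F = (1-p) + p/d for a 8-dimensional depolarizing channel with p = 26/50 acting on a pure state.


F = (1-p) + p/d
= (1 - 0.5200) + 0.5200/8
= 0.4800 + 0.0650
= 0.5450

0.5450


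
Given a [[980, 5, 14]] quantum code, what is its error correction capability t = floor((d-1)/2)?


Code parameters: [[980, 5, 14]], distance d = 14.
Number of correctable errors = floor((d-1)/2)
= floor((14 - 1)/2)
= floor(13/2)
= 6

6


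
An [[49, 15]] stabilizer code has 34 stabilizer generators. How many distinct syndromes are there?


Each stabilizer generator gives a binary (+1 or -1) measurement outcome.
With 34 independent generators:
Total syndromes = 2^34
= 17179869184

17179869184


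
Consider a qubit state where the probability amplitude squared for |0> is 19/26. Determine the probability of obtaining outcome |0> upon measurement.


|alpha|^2 = 19/26 = 0.7308
|beta|^2 = 1 - 19/26 = 7/26 = 0.2692
P(|0>) = |alpha|^2 = 0.7308

0.7308


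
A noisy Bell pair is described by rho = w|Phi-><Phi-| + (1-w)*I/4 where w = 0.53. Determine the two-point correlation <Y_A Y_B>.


|Phi-> = (|00> - |11>)/sqrt(2)
For the pure Bell state, <Y_A Y_B> = +1 (Bell-state Pauli correlator).
The maximally-mixed part I/4 has tr(I/4 * P tensor P) = 0 for any traceless Pauli P.
So <Y_A Y_B>_rho = w * (+1) + (1 - w) * 0
= 0.53 * (+1)
= 0.5300

0.5300


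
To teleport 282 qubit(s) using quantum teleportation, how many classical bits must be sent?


Quantum teleportation requires 2 classical bits per qubit teleported.
282 qubit(s) -> 2 * 282 = 564 classical bits

564


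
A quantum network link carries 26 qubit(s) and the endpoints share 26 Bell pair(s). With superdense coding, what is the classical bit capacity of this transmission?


Superdense coding allows 2 classical bits per shared entangled pair.
26 pair(s) -> 2 * 26 = 52 classical bits

52


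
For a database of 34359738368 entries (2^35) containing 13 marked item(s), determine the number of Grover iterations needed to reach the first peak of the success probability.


After j Grover iterations the success probability is P(j) = sin^2((2j+1)*theta), where sin(theta) = sqrt(k/N).
N = 2^35 = 34359738368, k = 13
sin(theta) = sqrt(k/N) = 1.94512158e-05
theta = arcsin(sqrt(k/N)) = 1.94512158e-05 rad
P(j) reaches its first maximum when (2j+1)*theta is as close as possible to pi/2, i.e. j = round(pi/(4*theta) - 1/2).
pi/(4*theta) - 1/2 = 40377.3443
(For comparison, the common estimate pi/4 * sqrt(N/k) = 40377.8443; the exact maximiser is used here.)
Optimal iterations = 40377

40377


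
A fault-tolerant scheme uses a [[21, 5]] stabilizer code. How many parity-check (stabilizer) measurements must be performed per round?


For an [[n,k]] stabilizer code:
Number of stabilizer generators = n - k
= 21 - 5
= 16

16


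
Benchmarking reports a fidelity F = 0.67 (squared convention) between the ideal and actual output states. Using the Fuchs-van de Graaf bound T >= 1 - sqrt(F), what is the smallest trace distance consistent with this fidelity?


Fuchs-van de Graaf (squared-fidelity convention): 1 - sqrt(F) <= T <= sqrt(1 - F).
Lower bound: T >= 1 - sqrt(F)
sqrt(F) = sqrt(0.67) = 0.8185
T >= 1 - 0.8185
T >= 0.1815

0.1815


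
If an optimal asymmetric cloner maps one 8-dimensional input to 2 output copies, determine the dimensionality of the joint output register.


Output space = H^(tensor 2) where dim(H) = 8
dim = 8^2
= 64

64


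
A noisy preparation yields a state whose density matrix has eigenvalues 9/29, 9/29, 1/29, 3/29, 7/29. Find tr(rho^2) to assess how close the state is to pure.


tr(rho^2) = sum of eigenvalues squared
= (9/29)^2 + (9/29)^2 + (1/29)^2 + (3/29)^2 + (7/29)^2
= (81 + 81 + 1 + 9 + 49) / 841
= 221/841
= 0.2628

0.2628


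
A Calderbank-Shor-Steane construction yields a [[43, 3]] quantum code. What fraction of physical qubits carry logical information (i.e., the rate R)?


Code rate R = k/n
= 3/43
= 0.0698

0.0698


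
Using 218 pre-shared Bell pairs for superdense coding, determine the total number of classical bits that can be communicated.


Superdense coding allows 2 classical bits per shared entangled pair.
218 pair(s) -> 2 * 218 = 436 classical bits

436


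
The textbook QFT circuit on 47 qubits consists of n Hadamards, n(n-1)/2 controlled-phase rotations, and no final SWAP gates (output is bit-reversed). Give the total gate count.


Hadamard gates: 47
Controlled rotations: n*(n-1)/2 = 47*46/2 = 1081
SWAP gates: 0 (omitted)
Total = 47 + 1081
= 1128

1128


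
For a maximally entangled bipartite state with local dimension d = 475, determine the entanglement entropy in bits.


For a maximally entangled state in d x d:
S = log2(d) = log2(475)
= 8.8918

8.8918


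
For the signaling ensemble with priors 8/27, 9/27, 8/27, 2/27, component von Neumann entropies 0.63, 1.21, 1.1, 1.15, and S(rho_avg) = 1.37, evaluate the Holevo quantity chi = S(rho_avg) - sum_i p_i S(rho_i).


chi = S(rho) - sum_i p_i * S(rho_i)
Weighted entropy = 8/27 * 0.63 + 9/27 * 1.21 + 8/27 * 1.1 + 2/27 * 1.15
= 1.0011
chi = 1.37 - 1.0011
= 0.3689

0.3689


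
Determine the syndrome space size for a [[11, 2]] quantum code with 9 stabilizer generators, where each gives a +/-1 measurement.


Each stabilizer generator gives a binary (+1 or -1) measurement outcome.
With 9 independent generators:
Total syndromes = 2^9
= 512

512


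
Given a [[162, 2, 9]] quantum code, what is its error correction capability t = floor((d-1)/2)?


Code parameters: [[162, 2, 9]], distance d = 9.
Number of correctable errors = floor((d-1)/2)
= floor((9 - 1)/2)
= floor(8/2)
= 4

4


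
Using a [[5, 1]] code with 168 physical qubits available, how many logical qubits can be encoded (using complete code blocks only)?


Each code block uses 5 physical qubits for 1 logical qubit(s).
Number of complete blocks = floor(168 / 5) = 33
Logical qubits = 33 * 1
= 33

33


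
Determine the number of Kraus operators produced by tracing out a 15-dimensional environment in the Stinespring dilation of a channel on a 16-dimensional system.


Tracing out the environment in an orthonormal basis {|i>_E} gives Kraus operators K_i = <i|_E U |0>_E.
Number of Kraus operators = dim(H_env) = d_env
= 15

15


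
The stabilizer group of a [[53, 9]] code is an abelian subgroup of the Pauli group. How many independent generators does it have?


For an [[n,k]] stabilizer code:
Number of stabilizer generators = n - k
= 53 - 9
= 44

44


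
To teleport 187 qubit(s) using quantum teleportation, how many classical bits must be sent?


Quantum teleportation requires 2 classical bits per qubit teleported.
187 qubit(s) -> 2 * 187 = 374 classical bits

374


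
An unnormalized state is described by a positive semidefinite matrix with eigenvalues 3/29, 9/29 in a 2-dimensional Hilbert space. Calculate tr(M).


tr(M) = sum of eigenvalues
= 3/29 + 9/29
= 12/29
= 0.4138

0.4138


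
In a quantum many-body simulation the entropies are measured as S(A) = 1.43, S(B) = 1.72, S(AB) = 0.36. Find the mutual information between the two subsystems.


I(A:B) = S(A) + S(B) - S(AB)
= 1.43 + 1.72 - 0.36
= 2.7900

2.7900


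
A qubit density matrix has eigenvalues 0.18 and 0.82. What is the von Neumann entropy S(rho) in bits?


S = -p*log2(p) - (1-p)*log2(1-p)
p = 0.1800, 1-p = 0.8200
= -0.1800 * log2(0.1800) - 0.8200 * log2(0.8200)
= -(-0.4453) - (-0.2348)
= 0.6801

0.6801


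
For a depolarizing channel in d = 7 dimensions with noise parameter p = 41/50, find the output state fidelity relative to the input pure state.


F = (1-p) + p/d
= (1 - 0.8200) + 0.8200/7
= 0.1800 + 0.1171
= 0.2971

0.2971


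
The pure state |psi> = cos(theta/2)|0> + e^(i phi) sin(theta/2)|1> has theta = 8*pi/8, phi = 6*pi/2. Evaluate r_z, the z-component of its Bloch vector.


theta = 3.1416, phi = 9.4248
r_z = cos(theta) = -1.0000

-1.0000


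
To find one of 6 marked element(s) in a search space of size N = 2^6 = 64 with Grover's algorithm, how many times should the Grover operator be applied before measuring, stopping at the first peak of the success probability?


After j Grover iterations the success probability is P(j) = sin^2((2j+1)*theta), where sin(theta) = sqrt(k/N).
N = 2^6 = 64, k = 6
sin(theta) = sqrt(k/N) = 0.3061862178
theta = arcsin(sqrt(k/N)) = 0.3111842443 rad
P(j) reaches its first maximum when (2j+1)*theta is as close as possible to pi/2, i.e. j = round(pi/(4*theta) - 1/2).
pi/(4*theta) - 1/2 = 2.0239
(For comparison, the common estimate pi/4 * sqrt(N/k) = 2.5651; the exact maximiser is used here.)
Optimal iterations = 2

2


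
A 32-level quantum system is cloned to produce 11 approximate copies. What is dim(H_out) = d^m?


Output space = H^(tensor 11) where dim(H) = 32
dim = 32^11
= 1024 (after 2 factors)
= 32768 (after 3 factors)
= 1048576 (after 4 factors)
= 33554432 (after 5 factors)
= 1073741824 (after 6 factors)
= 34359738368 (after 7 factors)
= 1099511627776 (after 8 factors)
= 35184372088832 (after 9 factors)
= 1125899906842624 (after 10 factors)
= 36028797018963968 (after 11 factors)
= 36028797018963968

36028797018963968


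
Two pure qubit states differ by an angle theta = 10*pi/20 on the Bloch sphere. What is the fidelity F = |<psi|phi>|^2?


For states separated by angle theta on Bloch sphere:
F = cos^2(theta/2)
theta = 10*pi/20 = 1.5708
theta/2 = 0.7854
cos(theta/2) = 0.7071
F = 0.5000

0.5000


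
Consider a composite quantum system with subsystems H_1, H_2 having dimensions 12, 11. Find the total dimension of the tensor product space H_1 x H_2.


dim(H_1 x H_2) = 12 * 11
= 132

132


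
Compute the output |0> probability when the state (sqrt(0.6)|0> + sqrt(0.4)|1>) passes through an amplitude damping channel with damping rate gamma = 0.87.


For amplitude damping with parameter gamma on state sqrt(a)|0> + sqrt(b)|1>:
alpha^2 = 0.6, beta^2 = 0.4
P(|0>) = alpha^2 + gamma * beta^2
= 0.6 + 0.87 * 0.4
= 0.6 + 0.3480
= 0.9480

0.9480
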